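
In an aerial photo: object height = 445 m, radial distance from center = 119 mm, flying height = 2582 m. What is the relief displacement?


d = h * r / H = 445 * 119 / 2582 = 20.51 mm

20.51 mm


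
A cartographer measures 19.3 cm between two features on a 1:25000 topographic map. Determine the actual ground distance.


ground = 19.3 cm * 25000 / 100 = 4825.0 m = 4.825 km

4.825 km


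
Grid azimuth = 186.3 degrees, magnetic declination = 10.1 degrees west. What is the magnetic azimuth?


magnetic azimuth = grid azimuth - declination (east +ve)
mag_az = 186.3 - -10.1 = 196.4 degrees

196.4 degrees


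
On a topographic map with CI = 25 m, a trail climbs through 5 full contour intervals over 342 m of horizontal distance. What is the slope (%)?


elevation change = 5 * 25 = 125 m
slope = 125 / 342 * 100 = 36.5%

36.5%


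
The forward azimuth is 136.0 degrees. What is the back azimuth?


back azimuth = (136.0 + 180) mod 360 = 316.0 degrees

316.0 degrees


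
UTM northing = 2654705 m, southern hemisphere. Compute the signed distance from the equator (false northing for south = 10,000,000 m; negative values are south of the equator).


For southern: actual = 2654705 - 10000000 = -7345295 m

-7345295 m


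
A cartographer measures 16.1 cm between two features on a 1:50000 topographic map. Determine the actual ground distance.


ground = 16.1 cm * 50000 / 100 = 8050.0 m = 8.05 km

8.05 km


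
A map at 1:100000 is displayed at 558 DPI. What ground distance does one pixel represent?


pixel_cm = 2.54 / 558 ≈ 0.004552 cm
ground = pixel_cm * 100000 / 100 = 2.54 * 100000 / (558 * 100) = 254000 / 55800 ≈ 4.55 m

4.55 m


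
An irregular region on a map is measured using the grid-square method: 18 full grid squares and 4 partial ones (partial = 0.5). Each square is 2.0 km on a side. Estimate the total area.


effective squares = 18 + 4 * 0.5 = 20.0
area = 20.0 * 4.0 = 80.0 km^2

80.0 km^2


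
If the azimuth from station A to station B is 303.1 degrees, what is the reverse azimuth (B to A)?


back azimuth = (303.1 + 180) mod 360 = 123.1 degrees

123.1 degrees


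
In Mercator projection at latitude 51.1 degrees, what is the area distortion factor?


area_distortion = 1/cos^2(51.1) = 2.536

2.536


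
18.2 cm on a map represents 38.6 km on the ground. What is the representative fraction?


ground = 38.6 km = 3860000 cm; RF denominator = ground / map = 3860000 / 18.2 ≈ 212088; RF = 1:212088

1:212088


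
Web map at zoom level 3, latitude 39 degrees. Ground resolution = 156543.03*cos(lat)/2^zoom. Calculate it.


res = 156543.03 * cos(39) / 2^3 = 156543.03 * 0.77714596 / 8 = 15207.1 m/pixel

15207.1 m/pixel


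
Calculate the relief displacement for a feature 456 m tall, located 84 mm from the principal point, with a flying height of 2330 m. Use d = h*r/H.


d = h * r / H = 456 * 84 / 2330 = 16.44 mm

16.44 mm


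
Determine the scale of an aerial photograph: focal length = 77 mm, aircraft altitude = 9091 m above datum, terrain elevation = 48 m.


scale = f / (H - h) = 77 mm / 9043 m = 77 / 9043000 = 1:117442

1:117442


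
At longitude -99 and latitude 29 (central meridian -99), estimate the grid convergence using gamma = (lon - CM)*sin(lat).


gamma = (-99 - -99) * sin(29) = 0 * 0.48481 = 0.0 degrees

0.0 degrees


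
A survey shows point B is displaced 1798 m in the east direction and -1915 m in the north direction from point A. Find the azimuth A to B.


az = atan2(1798, -1915) = 136.8 deg
adjusted to 0-360: 136.8 degrees

136.8 degrees


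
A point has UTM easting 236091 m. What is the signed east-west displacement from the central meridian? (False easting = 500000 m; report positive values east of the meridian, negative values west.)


displacement = 236091 - 500000 = -263909 m

-263909 m


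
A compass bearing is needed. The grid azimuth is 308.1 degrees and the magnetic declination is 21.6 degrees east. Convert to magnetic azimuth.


magnetic azimuth = grid azimuth - declination (east +ve)
mag_az = 308.1 - 21.6 = 286.5 degrees

286.5 degrees


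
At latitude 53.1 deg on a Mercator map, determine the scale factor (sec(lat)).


SF = 1 / cos(53.1) = 1 / 0.60042 = 1.666

1.666


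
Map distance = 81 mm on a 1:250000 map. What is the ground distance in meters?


ground = 81 mm * 250000 / 1000 = 20250.0 m

20250.0 m


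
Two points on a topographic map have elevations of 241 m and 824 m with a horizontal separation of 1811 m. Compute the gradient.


gradient = (824 - 241) / 1811 = 583 / 1811 = 0.3219

0.3219


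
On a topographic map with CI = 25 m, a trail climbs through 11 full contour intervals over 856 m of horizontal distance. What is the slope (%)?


elevation change = 11 * 25 = 275 m
slope = 275 / 856 * 100 = 32.1%

32.1%


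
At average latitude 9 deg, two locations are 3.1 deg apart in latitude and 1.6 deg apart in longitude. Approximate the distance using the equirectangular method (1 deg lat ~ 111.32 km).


dlat_km = 3.1 * 111.32 = 345.092
dlon_km = 1.6 * 111.32 * cos(9) ≈ 175.919
dist = sqrt(345.092^2 + 175.919^2) ≈ 387.3 km

387.3 km


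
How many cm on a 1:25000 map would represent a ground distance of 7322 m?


map_cm = 7322 * 100 / 25000 = 29.288 cm ≈ 29.29 cm

29.29 cm


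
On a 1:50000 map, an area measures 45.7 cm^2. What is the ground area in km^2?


ground_area = 45.7 * (50000/100)^2 = 11425000.0 m^2 = 11.425 km^2

11.425 km^2


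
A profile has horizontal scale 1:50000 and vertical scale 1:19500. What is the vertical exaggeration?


VE = horizontal_scale / vertical_scale = 50000 / 19500 ≈ 2.6

2.6x


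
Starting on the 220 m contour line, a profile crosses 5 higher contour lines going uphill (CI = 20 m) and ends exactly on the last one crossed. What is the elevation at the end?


elevation = 220 + 5 * 20 = 320 m

320 m


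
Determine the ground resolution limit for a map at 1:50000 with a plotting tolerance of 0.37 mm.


ground = 0.37 mm * 50000 / 1000 = 18.5 m

18.5 m


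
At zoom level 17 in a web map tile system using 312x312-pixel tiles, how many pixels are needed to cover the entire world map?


tiles per axis = 2^17 = 131072
total tiles = 131072^2 = 17179869184
pixels per axis = 131072 * 312 = 40894464
total pixels = 40894464^2 = 1672357185847296

1672357185847296 pixels


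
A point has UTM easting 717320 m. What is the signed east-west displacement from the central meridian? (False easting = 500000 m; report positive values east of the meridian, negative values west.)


displacement = 717320 - 500000 = 217320 m

217320 m


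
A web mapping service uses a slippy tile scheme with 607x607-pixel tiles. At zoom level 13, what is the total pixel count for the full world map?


tiles per axis = 2^13 = 8192
total tiles = 8192^2 = 67108864
pixels per axis = 8192 * 607 = 4972544
total pixels = 4972544^2 = 24726193831936

24726193831936 pixels


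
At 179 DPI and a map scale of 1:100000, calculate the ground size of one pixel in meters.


pixel_cm = 2.54 / 179 ≈ 0.01419 cm
ground = pixel_cm * 100000 / 100 = 2.54 * 100000 / (179 * 100) = 254000 / 17900 ≈ 14.19 m

14.19 m


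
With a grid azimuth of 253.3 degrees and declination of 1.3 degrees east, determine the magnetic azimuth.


magnetic azimuth = grid azimuth - declination (east +ve)
mag_az = 253.3 - 1.3 = 252.0 degrees

252.0 degrees


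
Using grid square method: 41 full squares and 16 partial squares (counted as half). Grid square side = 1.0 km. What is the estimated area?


effective squares = 41 + 16 * 0.5 = 49.0
area = 49.0 * 1.0 = 49.0 km^2

49.0 km^2


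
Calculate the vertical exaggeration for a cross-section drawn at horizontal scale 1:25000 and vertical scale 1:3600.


VE = horizontal_scale / vertical_scale = 25000 / 3600 ≈ 6.9

6.9x


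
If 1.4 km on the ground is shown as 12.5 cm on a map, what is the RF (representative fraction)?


ground = 1.4 km = 140000 cm; RF denominator = ground / map = 140000 / 12.5 = 11200; RF = 1:11200

1:11200


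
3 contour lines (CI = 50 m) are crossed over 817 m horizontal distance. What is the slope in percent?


elevation change = 3 * 50 = 150 m
slope = 150 / 817 * 100 = 18.4%

18.4%


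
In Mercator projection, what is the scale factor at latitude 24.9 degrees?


SF = 1 / cos(24.9) = 1 / 0.907044 = 1.102

1.102


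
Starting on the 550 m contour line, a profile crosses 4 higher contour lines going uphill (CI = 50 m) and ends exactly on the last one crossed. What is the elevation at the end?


elevation = 550 + 4 * 50 = 750 m

750 m


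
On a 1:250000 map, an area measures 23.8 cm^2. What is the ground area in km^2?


ground_area = 23.8 * (250000/100)^2 = 148750000.0 m^2 = 148.75 km^2

148.75 km^2


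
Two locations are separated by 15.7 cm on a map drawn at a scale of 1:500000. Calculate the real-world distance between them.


ground = 15.7 cm * 500000 / 100 = 78500.0 m = 78.5 km

78.5 km


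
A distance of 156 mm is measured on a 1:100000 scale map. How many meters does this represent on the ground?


ground = 156 mm * 100000 / 1000 = 15600.0 m

15600.0 m


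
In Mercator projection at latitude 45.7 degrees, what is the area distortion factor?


area_distortion = 1/cos^2(45.7) = 2.05

2.05


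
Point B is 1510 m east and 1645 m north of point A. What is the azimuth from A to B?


az = atan2(1510, 1645) = 42.5 deg
adjusted to 0-360: 42.5 degrees

42.5 degrees


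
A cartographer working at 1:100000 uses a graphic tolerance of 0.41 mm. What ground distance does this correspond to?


ground = 0.41 mm * 100000 / 1000 = 41.0 m

41.0 m


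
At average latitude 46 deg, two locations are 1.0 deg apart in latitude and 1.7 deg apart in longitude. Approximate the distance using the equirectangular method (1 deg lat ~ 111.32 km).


dlat_km = 1.0 * 111.32 = 111.32
dlon_km = 1.7 * 111.32 * cos(46) ≈ 131.46
dist = sqrt(111.32^2 + 131.46^2) ≈ 172.3 km

172.3 km


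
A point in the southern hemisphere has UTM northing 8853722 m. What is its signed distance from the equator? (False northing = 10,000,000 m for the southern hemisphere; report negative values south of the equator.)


For southern: actual = 8853722 - 10000000 = -1146278 m

-1146278 m


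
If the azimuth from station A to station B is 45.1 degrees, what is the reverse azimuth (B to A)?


back azimuth = (45.1 + 180) mod 360 = 225.1 degrees

225.1 degrees


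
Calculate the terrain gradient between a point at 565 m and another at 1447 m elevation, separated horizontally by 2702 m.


gradient = (1447 - 565) / 2702 = 882 / 2702 = 0.3264

0.3264


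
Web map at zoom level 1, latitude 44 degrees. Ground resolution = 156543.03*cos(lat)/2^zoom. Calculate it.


res = 156543.03 * cos(44) / 2^1 = 156543.03 * 0.7193398 / 2 = 56303.82 m/pixel

56303.82 m/pixel


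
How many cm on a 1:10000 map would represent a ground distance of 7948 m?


map_cm = 7948 * 100 / 10000 = 79.48 cm

79.48 cm


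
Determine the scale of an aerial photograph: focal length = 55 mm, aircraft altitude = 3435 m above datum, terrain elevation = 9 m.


scale = f / (H - h) = 55 mm / 3426 m = 55 / 3426000 = 1:62291

1:62291


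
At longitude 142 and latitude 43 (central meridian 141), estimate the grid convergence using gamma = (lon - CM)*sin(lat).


gamma = (142 - 141) * sin(43) = 1 * 0.681998 = 0.682 degrees

0.682 degrees


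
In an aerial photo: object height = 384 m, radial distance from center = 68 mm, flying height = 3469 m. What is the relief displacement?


d = h * r / H = 384 * 68 / 3469 = 7.53 mm

7.53 mm


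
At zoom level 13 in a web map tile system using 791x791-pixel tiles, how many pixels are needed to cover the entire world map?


tiles per axis = 2^13 = 8192
total tiles = 8192^2 = 67108864
pixels per axis = 8192 * 791 = 6479872
total pixels = 6479872^2 = 41988741136384

41988741136384 pixels


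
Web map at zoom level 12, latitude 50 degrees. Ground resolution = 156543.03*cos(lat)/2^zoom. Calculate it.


res = 156543.03 * cos(50) / 2^12 = 156543.03 * 0.64278761 / 4096 = 24.57 m/pixel

24.57 m/pixel


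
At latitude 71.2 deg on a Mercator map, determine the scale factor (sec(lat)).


SF = 1 / cos(71.2) = 1 / 0.322266 = 3.103

3.103


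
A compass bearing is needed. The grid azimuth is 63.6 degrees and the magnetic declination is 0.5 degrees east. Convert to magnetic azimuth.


magnetic azimuth = grid azimuth - declination (east +ve)
mag_az = 63.6 - 0.5 = 63.1 degrees

63.1 degrees


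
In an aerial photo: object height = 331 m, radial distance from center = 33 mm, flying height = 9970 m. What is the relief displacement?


d = h * r / H = 331 * 33 / 9970 = 1.1 mm

1.1 mm


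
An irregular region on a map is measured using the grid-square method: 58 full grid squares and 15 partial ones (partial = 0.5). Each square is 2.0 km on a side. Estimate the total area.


effective squares = 58 + 15 * 0.5 = 65.5
area = 65.5 * 4.0 = 262.0 km^2

262.0 km^2


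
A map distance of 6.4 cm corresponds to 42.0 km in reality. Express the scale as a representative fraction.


ground = 42.0 km = 4200000 cm; RF denominator = ground / map = 4200000 / 6.4 = 656250; RF = 1:656250

1:656250


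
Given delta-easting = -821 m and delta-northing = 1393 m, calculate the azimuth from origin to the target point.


az = atan2(-821, 1393) = -30.5 deg
adjusted to 0-360: 329.5 degrees

329.5 degrees


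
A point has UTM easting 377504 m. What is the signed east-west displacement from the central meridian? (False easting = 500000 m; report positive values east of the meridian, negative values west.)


displacement = 377504 - 500000 = -122496 m

-122496 m


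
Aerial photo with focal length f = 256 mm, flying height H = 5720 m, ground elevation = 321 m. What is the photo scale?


scale = f / (H - h) = 256 mm / 5399 m = 256 / 5399000 = 1:21090

1:21090


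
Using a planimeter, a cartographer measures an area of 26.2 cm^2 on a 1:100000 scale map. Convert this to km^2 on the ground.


ground_area = 26.2 * (100000/100)^2 = 26200000.0 m^2 = 26.2 km^2

26.2 km^2


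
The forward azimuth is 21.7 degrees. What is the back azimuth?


back azimuth = (21.7 + 180) mod 360 = 201.7 degrees

201.7 degrees


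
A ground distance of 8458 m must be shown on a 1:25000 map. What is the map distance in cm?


map_cm = 8458 * 100 / 25000 = 33.832 cm ≈ 33.83 cm

33.83 cm


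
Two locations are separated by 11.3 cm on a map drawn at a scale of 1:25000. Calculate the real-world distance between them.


ground = 11.3 cm * 25000 / 100 = 2825.0 m = 2.825 km

2.825 km


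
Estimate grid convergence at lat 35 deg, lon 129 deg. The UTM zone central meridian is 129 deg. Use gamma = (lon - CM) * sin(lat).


gamma = (129 - 129) * sin(35) = 0 * 0.573576 = 0.0 degrees

0.0 degrees


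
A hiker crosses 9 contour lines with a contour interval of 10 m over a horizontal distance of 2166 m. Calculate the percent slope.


elevation change = 9 * 10 = 90 m
slope = 90 / 2166 * 100 = 4.2%

4.2%


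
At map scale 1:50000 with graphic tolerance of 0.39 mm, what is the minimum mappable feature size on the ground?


ground = 0.39 mm * 50000 / 1000 = 19.5 m

19.5 m


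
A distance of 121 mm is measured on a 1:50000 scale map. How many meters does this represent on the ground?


ground = 121 mm * 50000 / 1000 = 6050.0 m

6050.0 m


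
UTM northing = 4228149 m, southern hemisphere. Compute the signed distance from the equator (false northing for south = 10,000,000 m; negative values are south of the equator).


For southern: actual = 4228149 - 10000000 = -5771851 m

-5771851 m


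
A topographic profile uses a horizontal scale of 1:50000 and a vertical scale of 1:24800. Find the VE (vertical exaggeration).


VE = horizontal_scale / vertical_scale = 50000 / 24800 ≈ 2.0

2.0x


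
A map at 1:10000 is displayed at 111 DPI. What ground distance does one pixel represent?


pixel_cm = 2.54 / 111 ≈ 0.022883 cm
ground = pixel_cm * 10000 / 100 = 2.54 * 10000 / (111 * 100) = 25400 / 11100 ≈ 2.29 m

2.29 m


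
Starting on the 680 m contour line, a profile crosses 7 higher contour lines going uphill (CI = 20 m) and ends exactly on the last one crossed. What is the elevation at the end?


elevation = 680 + 7 * 20 = 820 m

820 m


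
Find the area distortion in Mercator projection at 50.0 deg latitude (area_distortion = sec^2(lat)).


area_distortion = 1/cos^2(50.0) = 2.42

2.42


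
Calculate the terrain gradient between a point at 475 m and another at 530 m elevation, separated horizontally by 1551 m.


gradient = (530 - 475) / 1551 = 55 / 1551 = 0.0355

0.0355


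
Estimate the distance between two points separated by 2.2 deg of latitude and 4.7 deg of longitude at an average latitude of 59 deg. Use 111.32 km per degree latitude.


dlat_km = 2.2 * 111.32 = 244.904
dlon_km = 4.7 * 111.32 * cos(59) ≈ 269.47
dist = sqrt(244.904^2 + 269.47^2) ≈ 364.1 km

364.1 km


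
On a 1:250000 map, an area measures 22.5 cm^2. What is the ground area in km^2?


ground_area = 22.5 * (250000/100)^2 = 140625000.0 m^2 = 140.625 km^2

140.625 km^2


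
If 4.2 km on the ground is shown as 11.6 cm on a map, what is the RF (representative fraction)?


ground = 4.2 km = 420000 cm; RF denominator = ground / map = 420000 / 11.6 ≈ 36207; RF = 1:36207

1:36207


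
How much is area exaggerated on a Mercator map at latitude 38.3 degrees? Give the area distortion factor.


area_distortion = 1/cos^2(38.3) = 1.624

1.624


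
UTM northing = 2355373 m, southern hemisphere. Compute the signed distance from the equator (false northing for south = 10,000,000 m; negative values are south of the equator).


For southern: actual = 2355373 - 10000000 = -7644627 m

-7644627 m


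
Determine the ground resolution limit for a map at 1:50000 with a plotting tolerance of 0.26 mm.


ground = 0.26 mm * 50000 / 1000 = 13.0 m

13.0 m


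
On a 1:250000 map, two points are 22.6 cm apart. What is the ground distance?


ground = 22.6 cm * 250000 / 100 = 56500.0 m = 56.5 km

56.5 km


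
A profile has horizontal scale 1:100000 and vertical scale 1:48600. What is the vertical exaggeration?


VE = horizontal_scale / vertical_scale = 100000 / 48600 ≈ 2.1

2.1x


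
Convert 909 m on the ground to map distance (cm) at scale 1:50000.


map_cm = 909 * 100 / 50000 = 1.818 cm ≈ 1.82 cm

1.82 cm


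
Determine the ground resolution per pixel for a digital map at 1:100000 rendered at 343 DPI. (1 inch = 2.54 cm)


pixel_cm = 2.54 / 343 ≈ 0.007405 cm
ground = pixel_cm * 100000 / 100 = 2.54 * 100000 / (343 * 100) = 254000 / 34300 ≈ 7.41 m

7.41 m


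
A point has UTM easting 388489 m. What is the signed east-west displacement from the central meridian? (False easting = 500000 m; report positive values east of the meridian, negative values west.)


displacement = 388489 - 500000 = -111511 m

-111511 m


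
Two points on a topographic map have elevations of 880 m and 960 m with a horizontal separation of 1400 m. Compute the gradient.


gradient = (960 - 880) / 1400 = 80 / 1400 = 0.0571

0.0571


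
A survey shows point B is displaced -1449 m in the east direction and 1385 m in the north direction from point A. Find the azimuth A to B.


az = atan2(-1449, 1385) = -46.3 deg
adjusted to 0-360: 313.7 degrees

313.7 degrees


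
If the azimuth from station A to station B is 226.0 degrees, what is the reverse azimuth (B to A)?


back azimuth = (226.0 + 180) mod 360 = 46.0 degrees

46.0 degrees


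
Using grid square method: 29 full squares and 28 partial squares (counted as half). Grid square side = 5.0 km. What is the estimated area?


effective squares = 29 + 28 * 0.5 = 43.0
area = 43.0 * 25.0 = 1075.0 km^2

1075.0 km^2


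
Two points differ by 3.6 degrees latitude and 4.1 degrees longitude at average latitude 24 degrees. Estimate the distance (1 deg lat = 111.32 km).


dlat_km = 3.6 * 111.32 = 400.752
dlon_km = 4.1 * 111.32 * cos(24) ≈ 416.953
dist = sqrt(400.752^2 + 416.953^2) ≈ 578.3 km

578.3 km


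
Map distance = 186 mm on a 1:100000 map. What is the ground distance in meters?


ground = 186 mm * 100000 / 1000 = 18600.0 m

18600.0 m


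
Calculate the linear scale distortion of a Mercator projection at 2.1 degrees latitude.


SF = 1 / cos(2.1) = 1 / 0.999328 = 1.001

1.001


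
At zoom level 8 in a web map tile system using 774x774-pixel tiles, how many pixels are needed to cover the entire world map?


tiles per axis = 2^8 = 256
total tiles = 256^2 = 65536
pixels per axis = 256 * 774 = 198144
total pixels = 198144^2 = 39261044736

39261044736 pixels


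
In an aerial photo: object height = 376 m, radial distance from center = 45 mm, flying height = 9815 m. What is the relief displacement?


d = h * r / H = 376 * 45 / 9815 = 1.72 mm

1.72 mm


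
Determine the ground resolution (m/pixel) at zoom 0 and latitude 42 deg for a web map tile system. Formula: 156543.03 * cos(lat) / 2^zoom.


res = 156543.03 * cos(42) / 2^0 = 156543.03 * 0.74314483 / 1 = 116334.14 m/pixel

116334.14 m/pixel


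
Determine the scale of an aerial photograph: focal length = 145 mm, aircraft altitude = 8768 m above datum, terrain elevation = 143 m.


scale = f / (H - h) = 145 mm / 8625 m = 145 / 8625000 = 1:59483

1:59483


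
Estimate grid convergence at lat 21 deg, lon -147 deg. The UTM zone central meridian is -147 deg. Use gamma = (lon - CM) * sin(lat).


gamma = (-147 - -147) * sin(21) = 0 * 0.358368 = 0.0 degrees

0.0 degrees


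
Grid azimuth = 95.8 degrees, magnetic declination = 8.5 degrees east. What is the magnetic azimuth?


magnetic azimuth = grid azimuth - declination (east +ve)
mag_az = 95.8 - 8.5 = 87.3 degrees

87.3 degrees


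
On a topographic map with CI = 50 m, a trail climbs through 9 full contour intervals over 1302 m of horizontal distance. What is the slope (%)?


elevation change = 9 * 50 = 450 m
slope = 450 / 1302 * 100 = 34.6%

34.6%


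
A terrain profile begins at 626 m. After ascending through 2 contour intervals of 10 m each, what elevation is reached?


elevation = 626 + 2 * 10 = 646 m

646 m


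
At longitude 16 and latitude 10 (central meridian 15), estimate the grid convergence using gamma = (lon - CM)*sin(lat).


gamma = (16 - 15) * sin(10) = 1 * 0.173648 = 0.174 degrees

0.174 degrees


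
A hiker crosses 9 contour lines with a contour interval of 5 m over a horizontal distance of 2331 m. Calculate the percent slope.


elevation change = 9 * 5 = 45 m
slope = 45 / 2331 * 100 = 1.9%

1.9%


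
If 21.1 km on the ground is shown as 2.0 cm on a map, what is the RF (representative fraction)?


ground = 21.1 km = 2110000 cm; RF denominator = ground / map = 2110000 / 2.0 = 1055000; RF = 1:1055000

1:1055000


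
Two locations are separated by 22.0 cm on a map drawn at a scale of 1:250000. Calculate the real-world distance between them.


ground = 22.0 cm * 250000 / 100 = 55000.0 m = 55.0 km

55.0 km


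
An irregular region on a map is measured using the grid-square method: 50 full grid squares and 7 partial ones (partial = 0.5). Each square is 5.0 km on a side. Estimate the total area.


effective squares = 50 + 7 * 0.5 = 53.5
area = 53.5 * 25.0 = 1337.5 km^2

1337.5 km^2


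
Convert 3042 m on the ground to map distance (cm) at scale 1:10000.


map_cm = 3042 * 100 / 10000 = 30.42 cm

30.42 cm


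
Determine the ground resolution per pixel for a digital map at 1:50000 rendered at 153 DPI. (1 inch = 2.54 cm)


pixel_cm = 2.54 / 153 ≈ 0.016601 cm
ground = pixel_cm * 50000 / 100 = 2.54 * 50000 / (153 * 100) = 127000 / 15300 ≈ 8.3 m

8.3 m


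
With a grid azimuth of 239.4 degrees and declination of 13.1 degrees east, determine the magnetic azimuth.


magnetic azimuth = grid azimuth - declination (east +ve)
mag_az = 239.4 - 13.1 = 226.3 degrees

226.3 degrees


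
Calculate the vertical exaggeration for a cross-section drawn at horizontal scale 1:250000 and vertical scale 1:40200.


VE = horizontal_scale / vertical_scale = 250000 / 40200 ≈ 6.2

6.2x


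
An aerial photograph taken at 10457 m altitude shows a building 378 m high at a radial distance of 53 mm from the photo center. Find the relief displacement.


d = h * r / H = 378 * 53 / 10457 = 1.92 mm

1.92 mm


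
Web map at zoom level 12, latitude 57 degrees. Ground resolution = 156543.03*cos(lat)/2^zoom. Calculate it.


res = 156543.03 * cos(57) / 2^12 = 156543.03 * 0.54463904 / 4096 = 20.82 m/pixel

20.82 m/pixel


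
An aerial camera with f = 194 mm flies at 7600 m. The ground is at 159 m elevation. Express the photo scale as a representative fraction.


scale = f / (H - h) = 194 mm / 7441 m = 194 / 7441000 = 1:38356

1:38356


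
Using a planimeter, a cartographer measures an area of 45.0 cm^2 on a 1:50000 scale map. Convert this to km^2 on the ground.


ground_area = 45.0 * (50000/100)^2 = 11250000.0 m^2 = 11.25 km^2

11.25 km^2


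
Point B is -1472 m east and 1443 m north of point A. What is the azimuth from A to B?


az = atan2(-1472, 1443) = -45.6 deg
adjusted to 0-360: 314.4 degrees

314.4 degrees


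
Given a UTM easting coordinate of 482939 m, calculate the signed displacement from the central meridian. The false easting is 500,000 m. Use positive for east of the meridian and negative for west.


displacement = 482939 - 500000 = -17061 m

-17061 m


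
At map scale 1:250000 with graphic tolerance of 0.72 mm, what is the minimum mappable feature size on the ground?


ground = 0.72 mm * 250000 / 1000 = 180.0 m

180.0 m


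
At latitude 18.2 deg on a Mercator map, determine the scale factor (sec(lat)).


SF = 1 / cos(18.2) = 1 / 0.949972 = 1.053

1.053


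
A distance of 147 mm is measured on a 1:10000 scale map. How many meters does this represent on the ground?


ground = 147 mm * 10000 / 1000 = 1470.0 m

1470.0 m


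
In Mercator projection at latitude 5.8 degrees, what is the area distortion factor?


area_distortion = 1/cos^2(5.8) = 1.01

1.01


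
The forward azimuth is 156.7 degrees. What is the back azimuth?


back azimuth = (156.7 + 180) mod 360 = 336.7 degrees

336.7 degrees


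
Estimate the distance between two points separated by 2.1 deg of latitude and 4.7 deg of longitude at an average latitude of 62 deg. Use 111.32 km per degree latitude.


dlat_km = 2.1 * 111.32 = 233.772
dlon_km = 4.7 * 111.32 * cos(62) ≈ 245.629
dist = sqrt(233.772^2 + 245.629^2) ≈ 339.1 km

339.1 km


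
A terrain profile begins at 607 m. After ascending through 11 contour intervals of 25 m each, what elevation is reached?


elevation = 607 + 11 * 25 = 882 m

882 m


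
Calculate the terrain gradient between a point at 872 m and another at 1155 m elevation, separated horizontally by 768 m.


gradient = (1155 - 872) / 768 = 283 / 768 = 0.3685

0.3685


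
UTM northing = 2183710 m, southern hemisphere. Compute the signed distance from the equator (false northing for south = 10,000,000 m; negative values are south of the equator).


For southern: actual = 2183710 - 10000000 = -7816290 m

-7816290 m


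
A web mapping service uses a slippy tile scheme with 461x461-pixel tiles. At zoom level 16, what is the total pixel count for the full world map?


tiles per axis = 2^16 = 65536
total tiles = 65536^2 = 4294967296
pixels per axis = 65536 * 461 = 30212096
total pixels = 30212096^2 = 912770744713216

912770744713216 pixels


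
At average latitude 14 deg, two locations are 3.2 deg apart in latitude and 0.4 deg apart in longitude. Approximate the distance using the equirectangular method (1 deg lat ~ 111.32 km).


dlat_km = 3.2 * 111.32 = 356.224
dlon_km = 0.4 * 111.32 * cos(14) ≈ 43.205
dist = sqrt(356.224^2 + 43.205^2) ≈ 358.8 km

358.8 km


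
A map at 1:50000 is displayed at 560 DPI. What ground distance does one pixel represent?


pixel_cm = 2.54 / 560 ≈ 0.004536 cm
ground = pixel_cm * 50000 / 100 = 2.54 * 50000 / (560 * 100) = 127000 / 56000 ≈ 2.27 m

2.27 m


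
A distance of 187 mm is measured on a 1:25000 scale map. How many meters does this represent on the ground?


ground = 187 mm * 25000 / 1000 = 4675.0 m

4675.0 m


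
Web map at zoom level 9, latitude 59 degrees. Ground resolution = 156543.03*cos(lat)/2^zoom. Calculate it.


res = 156543.03 * cos(59) / 2^9 = 156543.03 * 0.51503807 / 512 = 157.47 m/pixel

157.47 m/pixel


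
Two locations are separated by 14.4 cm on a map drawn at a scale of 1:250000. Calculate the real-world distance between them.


ground = 14.4 cm * 250000 / 100 = 36000.0 m = 36.0 km

36.0 km


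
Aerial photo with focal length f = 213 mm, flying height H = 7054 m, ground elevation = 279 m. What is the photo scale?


scale = f / (H - h) = 213 mm / 6775 m = 213 / 6775000 = 1:31808

1:31808


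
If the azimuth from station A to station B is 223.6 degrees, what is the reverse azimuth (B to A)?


back azimuth = (223.6 + 180) mod 360 = 43.6 degrees

43.6 degrees


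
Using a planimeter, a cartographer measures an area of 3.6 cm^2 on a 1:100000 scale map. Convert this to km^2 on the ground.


ground_area = 3.6 * (100000/100)^2 = 3600000.0 m^2 = 3.6 km^2

3.6 km^2


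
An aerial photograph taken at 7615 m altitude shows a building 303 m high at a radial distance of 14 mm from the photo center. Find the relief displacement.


d = h * r / H = 303 * 14 / 7615 = 0.56 mm

0.56 mm


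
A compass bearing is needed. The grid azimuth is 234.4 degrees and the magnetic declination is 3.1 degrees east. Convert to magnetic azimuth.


magnetic azimuth = grid azimuth - declination (east +ve)
mag_az = 234.4 - 3.1 = 231.3 degrees

231.3 degrees


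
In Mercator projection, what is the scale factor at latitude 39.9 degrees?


SF = 1 / cos(39.9) = 1 / 0.767165 = 1.304

1.304


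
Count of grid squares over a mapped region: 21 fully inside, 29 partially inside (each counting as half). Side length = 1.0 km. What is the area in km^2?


effective squares = 21 + 29 * 0.5 = 35.5
area = 35.5 * 1.0 = 35.5 km^2

35.5 km^2


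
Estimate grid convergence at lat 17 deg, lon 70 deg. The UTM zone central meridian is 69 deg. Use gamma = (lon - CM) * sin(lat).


gamma = (70 - 69) * sin(17) = 1 * 0.292372 = 0.292 degrees

0.292 degrees


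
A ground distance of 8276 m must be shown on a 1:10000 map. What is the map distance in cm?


map_cm = 8276 * 100 / 10000 = 82.76 cm

82.76 cm


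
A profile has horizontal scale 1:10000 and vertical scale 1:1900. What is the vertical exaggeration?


VE = horizontal_scale / vertical_scale = 10000 / 1900 ≈ 5.3

5.3x


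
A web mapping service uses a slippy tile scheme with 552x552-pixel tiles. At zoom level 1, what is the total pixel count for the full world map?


tiles per axis = 2^1 = 2
total tiles = 2^2 = 4
pixels per axis = 2 * 552 = 1104
total pixels = 1104^2 = 1218816

1218816 pixels


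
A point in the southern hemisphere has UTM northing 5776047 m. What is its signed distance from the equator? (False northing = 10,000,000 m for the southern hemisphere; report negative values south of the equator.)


For southern: actual = 5776047 - 10000000 = -4223953 m

-4223953 m


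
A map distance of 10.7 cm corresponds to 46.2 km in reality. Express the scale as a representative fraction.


ground = 46.2 km = 4620000 cm; RF denominator = ground / map = 4620000 / 10.7 ≈ 431776; RF = 1:431776

1:431776


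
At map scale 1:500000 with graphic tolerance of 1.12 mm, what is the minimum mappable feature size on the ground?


ground = 1.12 mm * 500000 / 1000 = 560.0 m

560.0 m


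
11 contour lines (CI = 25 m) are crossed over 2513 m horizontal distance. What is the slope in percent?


elevation change = 11 * 25 = 275 m
slope = 275 / 2513 * 100 = 10.9%

10.9%


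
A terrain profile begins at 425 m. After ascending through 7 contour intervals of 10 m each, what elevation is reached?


elevation = 425 + 7 * 10 = 495 m

495 m


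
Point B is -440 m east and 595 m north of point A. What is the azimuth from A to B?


az = atan2(-440, 595) = -36.5 deg
adjusted to 0-360: 323.5 degrees

323.5 degrees


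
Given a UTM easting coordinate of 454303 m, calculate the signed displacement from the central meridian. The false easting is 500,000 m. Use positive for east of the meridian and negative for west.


displacement = 454303 - 500000 = -45697 m

-45697 m


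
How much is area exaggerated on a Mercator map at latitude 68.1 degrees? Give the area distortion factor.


area_distortion = 1/cos^2(68.1) = 7.188

7.188


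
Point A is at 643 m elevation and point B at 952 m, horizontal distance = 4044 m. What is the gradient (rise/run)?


gradient = (952 - 643) / 4044 = 309 / 4044 = 0.0764

0.0764


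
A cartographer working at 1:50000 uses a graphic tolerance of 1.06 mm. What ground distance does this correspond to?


ground = 1.06 mm * 50000 / 1000 = 53.0 m

53.0 m


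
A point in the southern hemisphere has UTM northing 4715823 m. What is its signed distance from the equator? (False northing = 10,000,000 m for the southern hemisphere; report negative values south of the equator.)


For southern: actual = 4715823 - 10000000 = -5284177 m

-5284177 m


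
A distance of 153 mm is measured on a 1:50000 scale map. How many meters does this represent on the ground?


ground = 153 mm * 50000 / 1000 = 7650.0 m

7650.0 m


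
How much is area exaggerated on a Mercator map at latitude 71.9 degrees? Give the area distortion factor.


area_distortion = 1/cos^2(71.9) = 10.361

10.361


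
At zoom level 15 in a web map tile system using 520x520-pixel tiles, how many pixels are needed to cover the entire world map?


tiles per axis = 2^15 = 32768
total tiles = 32768^2 = 1073741824
pixels per axis = 32768 * 520 = 17039360
total pixels = 17039360^2 = 290339789209600

290339789209600 pixels


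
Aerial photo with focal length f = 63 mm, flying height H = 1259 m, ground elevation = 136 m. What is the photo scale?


scale = f / (H - h) = 63 mm / 1123 m = 63 / 1123000 = 1:17825

1:17825


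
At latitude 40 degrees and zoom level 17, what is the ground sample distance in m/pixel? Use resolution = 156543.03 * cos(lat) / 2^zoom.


res = 156543.03 * cos(40) / 2^17 = 156543.03 * 0.76604444 / 131072 = 0.91 m/pixel

0.91 m/pixel


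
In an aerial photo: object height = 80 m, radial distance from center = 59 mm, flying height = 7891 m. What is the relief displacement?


d = h * r / H = 80 * 59 / 7891 = 0.6 mm

0.6 mm


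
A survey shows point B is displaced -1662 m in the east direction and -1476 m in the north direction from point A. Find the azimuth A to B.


az = atan2(-1662, -1476) = -131.6 deg
adjusted to 0-360: 228.4 degrees

228.4 degrees


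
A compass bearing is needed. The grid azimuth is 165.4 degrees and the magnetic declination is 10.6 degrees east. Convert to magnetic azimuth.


magnetic azimuth = grid azimuth - declination (east +ve)
mag_az = 165.4 - 10.6 = 154.8 degrees

154.8 degrees


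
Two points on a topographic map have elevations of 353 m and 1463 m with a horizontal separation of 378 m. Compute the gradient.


gradient = (1463 - 353) / 378 = 1110 / 378 = 2.9365

2.9365


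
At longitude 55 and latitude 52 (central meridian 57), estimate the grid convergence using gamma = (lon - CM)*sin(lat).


gamma = (55 - 57) * sin(52) = -2 * 0.788011 = -1.576 degrees

-1.576 degrees


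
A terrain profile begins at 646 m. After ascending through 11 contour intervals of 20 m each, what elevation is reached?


elevation = 646 + 11 * 20 = 866 m

866 m


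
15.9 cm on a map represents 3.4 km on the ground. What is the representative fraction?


ground = 3.4 km = 340000 cm; RF denominator = ground / map = 340000 / 15.9 ≈ 21384; RF = 1:21384

1:21384


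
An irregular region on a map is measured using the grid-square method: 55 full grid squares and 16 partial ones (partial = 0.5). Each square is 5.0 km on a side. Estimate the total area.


effective squares = 55 + 16 * 0.5 = 63.0
area = 63.0 * 25.0 = 1575.0 km^2

1575.0 km^2


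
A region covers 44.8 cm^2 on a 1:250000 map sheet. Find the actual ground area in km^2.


ground_area = 44.8 * (250000/100)^2 = 280000000.0 m^2 = 280.0 km^2

280.0 km^2


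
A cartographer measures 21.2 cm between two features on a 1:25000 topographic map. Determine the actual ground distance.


ground = 21.2 cm * 25000 / 100 = 5300.0 m = 5.3 km

5.3 km


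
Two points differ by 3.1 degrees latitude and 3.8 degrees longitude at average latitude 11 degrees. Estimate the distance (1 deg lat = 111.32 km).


dlat_km = 3.1 * 111.32 = 345.092
dlon_km = 3.8 * 111.32 * cos(11) ≈ 415.244
dist = sqrt(345.092^2 + 415.244^2) ≈ 539.9 km

539.9 km


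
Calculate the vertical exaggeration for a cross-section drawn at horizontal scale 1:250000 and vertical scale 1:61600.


VE = horizontal_scale / vertical_scale = 250000 / 61600 ≈ 4.1

4.1x


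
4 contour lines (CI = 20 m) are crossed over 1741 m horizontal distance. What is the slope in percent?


elevation change = 4 * 20 = 80 m
slope = 80 / 1741 * 100 = 4.6%

4.6%


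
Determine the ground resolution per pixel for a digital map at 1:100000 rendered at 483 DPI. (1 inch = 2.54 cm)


pixel_cm = 2.54 / 483 ≈ 0.005259 cm
ground = pixel_cm * 100000 / 100 = 2.54 * 100000 / (483 * 100) = 254000 / 48300 ≈ 5.26 m

5.26 m


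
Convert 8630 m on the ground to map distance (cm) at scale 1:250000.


map_cm = 8630 * 100 / 250000 = 3.452 cm ≈ 3.45 cm

3.45 cm


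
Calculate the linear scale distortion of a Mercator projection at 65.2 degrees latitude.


SF = 1 / cos(65.2) = 1 / 0.419452 = 2.384

2.384


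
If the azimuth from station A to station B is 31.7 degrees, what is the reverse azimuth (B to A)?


back azimuth = (31.7 + 180) mod 360 = 211.7 degrees

211.7 degrees


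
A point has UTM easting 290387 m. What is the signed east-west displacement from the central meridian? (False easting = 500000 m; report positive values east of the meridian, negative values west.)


displacement = 290387 - 500000 = -209613 m

-209613 m


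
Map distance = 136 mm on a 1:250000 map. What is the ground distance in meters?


ground = 136 mm * 250000 / 1000 = 34000.0 m

34000.0 m


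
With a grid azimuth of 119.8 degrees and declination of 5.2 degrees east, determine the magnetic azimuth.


magnetic azimuth = grid azimuth - declination (east +ve)
mag_az = 119.8 - 5.2 = 114.6 degrees

114.6 degrees


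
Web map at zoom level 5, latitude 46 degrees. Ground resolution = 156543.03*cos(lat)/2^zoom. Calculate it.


res = 156543.03 * cos(46) / 2^5 = 156543.03 * 0.69465837 / 32 = 3398.25 m/pixel

3398.25 m/pixel


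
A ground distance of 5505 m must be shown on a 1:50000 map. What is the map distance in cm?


map_cm = 5505 * 100 / 50000 = 11.01 cm

11.01 cm


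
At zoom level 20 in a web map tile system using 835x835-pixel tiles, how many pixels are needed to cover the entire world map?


tiles per axis = 2^20 = 1048576
total tiles = 1048576^2 = 1099511627776
pixels per axis = 1048576 * 835 = 875560960
total pixels = 875560960^2 = 766606994676121600

766606994676121600 pixels


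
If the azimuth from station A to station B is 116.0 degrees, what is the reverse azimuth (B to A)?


back azimuth = (116.0 + 180) mod 360 = 296.0 degrees

296.0 degrees
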